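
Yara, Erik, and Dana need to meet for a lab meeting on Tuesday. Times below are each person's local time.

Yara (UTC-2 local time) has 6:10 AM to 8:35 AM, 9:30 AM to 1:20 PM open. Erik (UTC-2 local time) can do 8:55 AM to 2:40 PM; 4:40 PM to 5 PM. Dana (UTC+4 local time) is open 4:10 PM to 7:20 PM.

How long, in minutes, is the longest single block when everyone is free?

Yara in UTC: 08:10-10:35, 11:30-15:20 (add 2h to convert from UTC-2).
Erik in UTC: 10:55-16:40, 18:40-19:00 (add 2h to convert from UTC-2).
Dana in UTC: 12:10-15:20 (subtract 4h to convert from UTC+4).
Yara ∩ Erik: 11:30-15:20.
Yara ∩ Erik ∩ Dana: 12:10-15:20.
Those are the intersection windows.
The longest is 12:10-15:20 at 190 minutes.

190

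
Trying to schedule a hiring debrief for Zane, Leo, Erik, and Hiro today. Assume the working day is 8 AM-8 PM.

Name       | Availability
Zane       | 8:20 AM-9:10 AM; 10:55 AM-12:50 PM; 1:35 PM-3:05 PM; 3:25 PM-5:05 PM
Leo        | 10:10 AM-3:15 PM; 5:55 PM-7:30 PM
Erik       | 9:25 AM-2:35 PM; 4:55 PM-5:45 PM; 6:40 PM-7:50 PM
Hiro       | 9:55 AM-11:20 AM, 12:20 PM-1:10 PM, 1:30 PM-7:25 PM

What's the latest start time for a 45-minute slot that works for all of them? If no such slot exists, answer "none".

Zane ∩ Leo: 10:55-12:50, 13:35-15:05.
Zane ∩ Leo ∩ Erik: 10:55-12:50, 13:35-14:35.
Zane ∩ Leo ∩ Erik ∩ Hiro: 10:55-11:20, 12:20-12:50, 13:35-14:35.
The last common window of at least 45 minutes is 13:35-14:35; a 45-minute meeting can start as late as 13:50 and still end by 14:35.

13:50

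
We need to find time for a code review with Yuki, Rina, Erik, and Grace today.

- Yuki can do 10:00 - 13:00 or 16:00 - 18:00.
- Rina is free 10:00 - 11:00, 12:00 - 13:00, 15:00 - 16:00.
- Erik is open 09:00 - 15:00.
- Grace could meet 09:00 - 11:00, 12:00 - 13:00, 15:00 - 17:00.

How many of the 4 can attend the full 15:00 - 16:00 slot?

Rina and Grace can make the full 15:00-16:00 slot — that's 2.

2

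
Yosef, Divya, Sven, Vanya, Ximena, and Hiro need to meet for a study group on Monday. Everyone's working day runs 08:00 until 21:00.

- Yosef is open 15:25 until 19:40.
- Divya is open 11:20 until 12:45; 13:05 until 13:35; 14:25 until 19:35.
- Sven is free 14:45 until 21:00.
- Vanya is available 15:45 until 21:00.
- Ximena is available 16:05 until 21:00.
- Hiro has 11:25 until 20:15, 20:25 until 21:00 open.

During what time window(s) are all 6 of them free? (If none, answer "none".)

16:05-19:35

Yosef ∩ Divya: 15:25-19:35.
Yosef ∩ Divya ∩ Sven: 15:25-19:35.
Yosef ∩ Divya ∩ Sven ∩ Vanya: 15:45-19:35.
Yosef ∩ Divya ∩ Sven ∩ Vanya ∩ Ximena: 16:05-19:35.
Yosef ∩ Divya ∩ Sven ∩ Vanya ∩ Ximena ∩ Hiro: 16:05-19:35.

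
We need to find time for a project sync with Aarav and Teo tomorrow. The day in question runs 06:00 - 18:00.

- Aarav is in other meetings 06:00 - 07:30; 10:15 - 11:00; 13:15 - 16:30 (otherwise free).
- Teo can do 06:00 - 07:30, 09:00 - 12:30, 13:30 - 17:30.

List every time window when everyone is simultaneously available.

09:00-10:15, 11:00-12:30, 16:30-17:30

Aarav free: 07:30-10:15, 11:00-13:15, 16:30-18:00 (invert busy blocks within the working day).
Teo free: 06:00-07:30, 09:00-12:30, 13:30-17:30.
Aarav ∩ Teo: 09:00-10:15, 11:00-12:30, 16:30-17:30.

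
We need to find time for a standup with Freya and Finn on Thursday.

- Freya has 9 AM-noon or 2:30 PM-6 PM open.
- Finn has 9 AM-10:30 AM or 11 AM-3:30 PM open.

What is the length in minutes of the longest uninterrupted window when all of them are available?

Freya ∩ Finn: 09:00-10:30, 11:00-12:00, 14:30-15:30.
So the common availability across everyone is 09:00-10:30, 11:00-12:00, 14:30-15:30.
The longest is 09:00-10:30 at 90 minutes.

90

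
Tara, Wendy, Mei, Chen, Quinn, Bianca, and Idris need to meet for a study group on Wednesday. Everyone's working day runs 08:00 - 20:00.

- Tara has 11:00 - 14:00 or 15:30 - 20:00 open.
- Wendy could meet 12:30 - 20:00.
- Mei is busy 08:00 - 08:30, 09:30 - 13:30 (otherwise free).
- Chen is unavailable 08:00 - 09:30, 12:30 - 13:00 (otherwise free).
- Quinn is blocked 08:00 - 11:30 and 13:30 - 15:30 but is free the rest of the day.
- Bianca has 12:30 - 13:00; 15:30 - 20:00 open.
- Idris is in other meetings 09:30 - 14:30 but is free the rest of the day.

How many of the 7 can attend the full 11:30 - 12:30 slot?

Tara free: 11:00-14:00, 15:30-20:00.
Wendy free: 12:30-20:00.
Mei free: 08:30-09:30, 13:30-20:00 (invert busy blocks within the working day).
Chen free: 09:30-12:30, 13:00-20:00 (invert busy blocks within the working day).
Quinn free: 11:30-13:30, 15:30-20:00 (invert busy blocks within the working day).
Bianca free: 12:30-13:00, 15:30-20:00.
Idris free: 08:00-09:30, 14:30-20:00 (invert busy blocks within the working day).
Tara, Chen, and Quinn can make the full 11:30-12:30 slot — that's 3.

3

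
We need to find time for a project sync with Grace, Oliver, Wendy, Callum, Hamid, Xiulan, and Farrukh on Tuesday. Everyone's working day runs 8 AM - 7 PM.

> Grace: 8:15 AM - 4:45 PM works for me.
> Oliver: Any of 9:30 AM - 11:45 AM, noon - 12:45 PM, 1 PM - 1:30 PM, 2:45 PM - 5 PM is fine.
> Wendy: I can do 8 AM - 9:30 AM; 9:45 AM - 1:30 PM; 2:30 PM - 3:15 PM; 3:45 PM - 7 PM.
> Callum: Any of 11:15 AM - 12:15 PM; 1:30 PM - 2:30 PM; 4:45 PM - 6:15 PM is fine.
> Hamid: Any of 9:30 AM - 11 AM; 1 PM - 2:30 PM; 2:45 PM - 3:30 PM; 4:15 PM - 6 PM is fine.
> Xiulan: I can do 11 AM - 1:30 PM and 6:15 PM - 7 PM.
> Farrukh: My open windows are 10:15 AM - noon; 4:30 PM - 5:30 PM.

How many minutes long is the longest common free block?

0

Grace ∩ Oliver: 09:30-11:45, 12:00-12:45, 13:00-13:30, 14:45-16:45.
Grace ∩ Oliver ∩ Wendy: 09:45-11:45, 12:00-12:45, 13:00-13:30, 14:45-15:15, 15:45-16:45.
Grace ∩ Oliver ∩ Wendy ∩ Callum: 11:15-11:45, 12:00-12:15.
Grace ∩ Oliver ∩ Wendy ∩ Callum ∩ Hamid: ∅.
Grace ∩ Oliver ∩ Wendy ∩ Callum ∩ Hamid ∩ Xiulan: ∅.
Grace ∩ Oliver ∩ Wendy ∩ Callum ∩ Hamid ∩ Xiulan ∩ Farrukh: ∅.
There is no time when everyone is free.
No common window exists, so the longest block is 0 minutes.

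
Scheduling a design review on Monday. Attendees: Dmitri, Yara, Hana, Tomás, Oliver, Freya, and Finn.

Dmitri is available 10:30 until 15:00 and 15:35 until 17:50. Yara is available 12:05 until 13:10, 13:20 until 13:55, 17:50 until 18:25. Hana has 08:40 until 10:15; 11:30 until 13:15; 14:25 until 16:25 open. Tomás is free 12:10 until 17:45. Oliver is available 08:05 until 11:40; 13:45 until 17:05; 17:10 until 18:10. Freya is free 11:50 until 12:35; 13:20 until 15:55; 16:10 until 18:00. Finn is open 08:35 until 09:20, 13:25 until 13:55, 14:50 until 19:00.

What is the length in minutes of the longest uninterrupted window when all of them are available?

0

Dmitri ∩ Yara: 12:05-13:10, 13:20-13:55.
Dmitri ∩ Yara ∩ Hana: 12:05-13:10.
Dmitri ∩ Yara ∩ Hana ∩ Tomás: 12:10-13:10.
Dmitri ∩ Yara ∩ Hana ∩ Tomás ∩ Oliver: ∅.
Dmitri ∩ Yara ∩ Hana ∩ Tomás ∩ Oliver ∩ Freya: ∅.
Dmitri ∩ Yara ∩ Hana ∩ Tomás ∩ Oliver ∩ Freya ∩ Finn: ∅.
There is no time when everyone is free.
No common window exists, so the longest block is 0 minutes.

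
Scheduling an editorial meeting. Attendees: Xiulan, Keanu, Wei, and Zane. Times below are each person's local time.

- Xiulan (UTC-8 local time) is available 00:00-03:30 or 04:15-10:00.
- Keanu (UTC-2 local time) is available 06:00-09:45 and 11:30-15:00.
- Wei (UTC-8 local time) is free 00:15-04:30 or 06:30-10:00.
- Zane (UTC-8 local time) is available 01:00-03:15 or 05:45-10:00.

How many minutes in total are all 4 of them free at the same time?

285

Xiulan in UTC: 08:00-11:30, 12:15-18:00 (add 8h to convert from UTC-8).
Keanu in UTC: 08:00-11:45, 13:30-17:00 (add 2h to convert from UTC-2).
Wei in UTC: 08:15-12:30, 14:30-18:00 (add 8h to convert from UTC-8).
Zane in UTC: 09:00-11:15, 13:45-18:00 (add 8h to convert from UTC-8).
Xiulan ∩ Keanu: 08:00-11:30, 13:30-17:00.
Xiulan ∩ Keanu ∩ Wei: 08:15-11:30, 14:30-17:00.
Xiulan ∩ Keanu ∩ Wei ∩ Zane: 09:00-11:15, 14:30-17:00.
Summing the common windows: 135 + 150 = 285 minutes.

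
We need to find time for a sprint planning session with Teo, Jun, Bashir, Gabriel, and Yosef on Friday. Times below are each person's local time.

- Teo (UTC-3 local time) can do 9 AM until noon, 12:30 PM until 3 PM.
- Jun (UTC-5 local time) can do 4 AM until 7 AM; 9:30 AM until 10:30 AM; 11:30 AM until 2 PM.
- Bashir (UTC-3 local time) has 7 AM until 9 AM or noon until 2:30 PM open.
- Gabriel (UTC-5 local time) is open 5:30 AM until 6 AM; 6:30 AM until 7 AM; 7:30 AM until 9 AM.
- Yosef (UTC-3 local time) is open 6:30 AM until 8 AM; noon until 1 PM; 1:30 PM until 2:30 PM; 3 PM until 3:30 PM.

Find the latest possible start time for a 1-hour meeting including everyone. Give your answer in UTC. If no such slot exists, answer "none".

none

Teo in UTC: 12:00-15:00, 15:30-18:00 (add 3h to convert from UTC-3).
Jun in UTC: 09:00-12:00, 14:30-15:30, 16:30-19:00 (add 5h to convert from UTC-5).
Bashir in UTC: 10:00-12:00, 15:00-17:30 (add 3h to convert from UTC-3).
Gabriel in UTC: 10:30-11:00, 11:30-12:00, 12:30-14:00 (add 5h to convert from UTC-5).
Yosef in UTC: 09:30-11:00, 15:00-16:00, 16:30-17:30, 18:00-18:30 (add 3h to convert from UTC-3).
Teo ∩ Jun: 14:30-15:00, 16:30-18:00.
Teo ∩ Jun ∩ Bashir: 16:30-17:30.
Teo ∩ Jun ∩ Bashir ∩ Gabriel: ∅.
Teo ∩ Jun ∩ Bashir ∩ Gabriel ∩ Yosef: ∅.
There is no time when everyone is free.
No common window is at least 60 minutes long.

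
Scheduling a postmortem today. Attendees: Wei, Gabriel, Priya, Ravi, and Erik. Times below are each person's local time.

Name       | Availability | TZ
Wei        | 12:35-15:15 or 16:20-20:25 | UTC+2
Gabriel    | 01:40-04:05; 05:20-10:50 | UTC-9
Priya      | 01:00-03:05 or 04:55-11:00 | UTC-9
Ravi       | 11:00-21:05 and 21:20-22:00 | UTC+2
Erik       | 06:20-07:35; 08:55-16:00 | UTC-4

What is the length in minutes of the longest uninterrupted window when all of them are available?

Wei in UTC: 10:35-13:15, 14:20-18:25 (subtract 2h to convert from UTC+2).
Gabriel in UTC: 10:40-13:05, 14:20-19:50 (add 9h to convert from UTC-9).
Priya in UTC: 10:00-12:05, 13:55-20:00 (add 9h to convert from UTC-9).
Ravi in UTC: 09:00-19:05, 19:20-20:00 (subtract 2h to convert from UTC+2).
Erik in UTC: 10:20-11:35, 12:55-20:00 (add 4h to convert from UTC-4).
Wei ∩ Gabriel: 10:40-13:05, 14:20-18:25.
Wei ∩ Gabriel ∩ Priya: 10:40-12:05, 14:20-18:25.
Wei ∩ Gabriel ∩ Priya ∩ Ravi: 10:40-12:05, 14:20-18:25.
Wei ∩ Gabriel ∩ Priya ∩ Ravi ∩ Erik: 10:40-11:35, 14:20-18:25.
The longest is 14:20-18:25 at 245 minutes.

245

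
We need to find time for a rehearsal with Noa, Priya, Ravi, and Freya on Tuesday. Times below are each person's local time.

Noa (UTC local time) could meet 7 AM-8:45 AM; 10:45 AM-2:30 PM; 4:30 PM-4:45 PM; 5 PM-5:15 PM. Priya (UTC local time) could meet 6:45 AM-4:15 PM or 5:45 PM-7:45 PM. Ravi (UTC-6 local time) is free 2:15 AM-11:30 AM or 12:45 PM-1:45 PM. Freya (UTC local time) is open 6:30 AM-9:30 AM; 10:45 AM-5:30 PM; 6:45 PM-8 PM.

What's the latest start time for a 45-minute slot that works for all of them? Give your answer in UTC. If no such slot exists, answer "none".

13:45

Noa in UTC: 07:00-08:45, 10:45-14:30, 16:30-16:45, 17:00-17:15.
Priya in UTC: 06:45-16:15, 17:45-19:45.
Ravi in UTC: 08:15-17:30, 18:45-19:45 (add 6h to convert from UTC-6).
Freya in UTC: 06:30-09:30, 10:45-17:30, 18:45-20:00.
Noa ∩ Priya: 07:00-08:45, 10:45-14:30.
Noa ∩ Priya ∩ Ravi: 08:15-08:45, 10:45-14:30.
Noa ∩ Priya ∩ Ravi ∩ Freya: 08:15-08:45, 10:45-14:30.
The last common window of at least 45 minutes is 10:45-14:30; a 45-minute meeting can start as late as 13:45 and still end by 14:30.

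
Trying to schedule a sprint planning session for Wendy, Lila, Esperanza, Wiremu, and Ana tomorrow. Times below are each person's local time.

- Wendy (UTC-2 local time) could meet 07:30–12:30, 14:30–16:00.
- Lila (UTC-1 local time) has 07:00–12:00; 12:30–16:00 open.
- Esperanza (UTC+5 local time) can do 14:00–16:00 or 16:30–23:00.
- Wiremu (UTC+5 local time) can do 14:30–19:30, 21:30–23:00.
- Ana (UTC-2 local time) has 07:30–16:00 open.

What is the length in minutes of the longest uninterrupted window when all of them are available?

Wendy in UTC: 09:30-14:30, 16:30-18:00 (add 2h to convert from UTC-2).
Lila in UTC: 08:00-13:00, 13:30-17:00 (add 1h to convert from UTC-1).
Esperanza in UTC: 09:00-11:00, 11:30-18:00 (subtract 5h to convert from UTC+5).
Wiremu in UTC: 09:30-14:30, 16:30-18:00 (subtract 5h to convert from UTC+5).
Ana in UTC: 09:30-18:00 (add 2h to convert from UTC-2).
Wendy ∩ Lila: 09:30-13:00, 13:30-14:30, 16:30-17:00.
Wendy ∩ Lila ∩ Esperanza: 09:30-11:00, 11:30-13:00, 13:30-14:30, 16:30-17:00.
Wendy ∩ Lila ∩ Esperanza ∩ Wiremu: 09:30-11:00, 11:30-13:00, 13:30-14:30, 16:30-17:00.
Wendy ∩ Lila ∩ Esperanza ∩ Wiremu ∩ Ana: 09:30-11:00, 11:30-13:00, 13:30-14:30, 16:30-17:00.
The longest is 09:30-11:00 at 90 minutes.

90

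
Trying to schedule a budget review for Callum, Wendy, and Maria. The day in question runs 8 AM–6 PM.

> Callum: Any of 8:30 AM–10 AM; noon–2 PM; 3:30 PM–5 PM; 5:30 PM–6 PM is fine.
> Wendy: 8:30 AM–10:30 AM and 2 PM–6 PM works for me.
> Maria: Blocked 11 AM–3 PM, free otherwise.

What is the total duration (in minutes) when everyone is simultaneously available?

Callum free: 08:30-10:00, 12:00-14:00, 15:30-17:00, 17:30-18:00.
Wendy free: 08:30-10:30, 14:00-18:00.
Maria free: 08:00-11:00, 15:00-18:00 (invert busy blocks within the working day).
Callum ∩ Wendy: 08:30-10:00, 15:30-17:00, 17:30-18:00.
Callum ∩ Wendy ∩ Maria: 08:30-10:00, 15:30-17:00, 17:30-18:00.
Summing the common windows: 90 + 90 + 30 = 210 minutes.

210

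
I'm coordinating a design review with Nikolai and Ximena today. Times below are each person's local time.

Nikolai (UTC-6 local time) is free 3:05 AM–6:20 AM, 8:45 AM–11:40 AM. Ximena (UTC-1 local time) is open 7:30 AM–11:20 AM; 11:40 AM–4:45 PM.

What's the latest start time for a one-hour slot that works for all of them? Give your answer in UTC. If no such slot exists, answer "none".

Nikolai in UTC: 09:05-12:20, 14:45-17:40 (add 6h to convert from UTC-6).
Ximena in UTC: 08:30-12:20, 12:40-17:45 (add 1h to convert from UTC-1).
Nikolai ∩ Ximena: 09:05-12:20, 14:45-17:40.
The last common window of at least 60 minutes is 14:45-17:40; a 60-minute meeting can start as late as 16:40 and still end by 17:40.

16:40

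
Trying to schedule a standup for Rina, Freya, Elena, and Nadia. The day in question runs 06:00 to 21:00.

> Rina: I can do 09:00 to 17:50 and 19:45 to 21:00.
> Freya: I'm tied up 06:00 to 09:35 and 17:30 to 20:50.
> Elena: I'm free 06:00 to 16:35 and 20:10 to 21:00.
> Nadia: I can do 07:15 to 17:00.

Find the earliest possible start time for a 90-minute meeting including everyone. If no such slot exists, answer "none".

Rina free: 09:00-17:50, 19:45-21:00.
Freya free: 09:35-17:30, 20:50-21:00 (invert busy blocks within the working day).
Elena free: 06:00-16:35, 20:10-21:00.
Nadia free: 07:15-17:00.
Rina ∩ Freya: 09:35-17:30, 20:50-21:00.
Rina ∩ Freya ∩ Elena: 09:35-16:35, 20:50-21:00.
Rina ∩ Freya ∩ Elena ∩ Nadia: 09:35-16:35.
The first common window of at least 90 minutes is 09:35-16:35, so the earliest start is 09:35.

09:35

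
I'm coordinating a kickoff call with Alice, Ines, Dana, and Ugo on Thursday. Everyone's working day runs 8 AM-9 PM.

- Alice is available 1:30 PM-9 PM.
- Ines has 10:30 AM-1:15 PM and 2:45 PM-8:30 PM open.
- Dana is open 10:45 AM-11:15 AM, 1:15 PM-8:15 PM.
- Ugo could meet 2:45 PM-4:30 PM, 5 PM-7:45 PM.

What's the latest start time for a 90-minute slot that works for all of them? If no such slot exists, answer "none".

Alice ∩ Ines: 14:45-20:30.
Alice ∩ Ines ∩ Dana: 14:45-20:15.
Alice ∩ Ines ∩ Dana ∩ Ugo: 14:45-16:30, 17:00-19:45.
The last common window of at least 90 minutes is 17:00-19:45; a 90-minute meeting can start as late as 18:15 and still end by 19:45.

18:15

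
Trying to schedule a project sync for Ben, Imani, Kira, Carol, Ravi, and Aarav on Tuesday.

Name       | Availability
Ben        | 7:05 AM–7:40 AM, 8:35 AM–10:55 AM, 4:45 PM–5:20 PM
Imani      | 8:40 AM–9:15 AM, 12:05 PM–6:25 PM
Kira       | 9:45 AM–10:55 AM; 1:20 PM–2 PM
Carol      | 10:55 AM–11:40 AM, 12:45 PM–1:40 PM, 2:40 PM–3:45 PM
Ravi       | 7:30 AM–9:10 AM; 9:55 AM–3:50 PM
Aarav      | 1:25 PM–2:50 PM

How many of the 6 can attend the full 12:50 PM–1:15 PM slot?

Imani, Carol, and Ravi can make the full 12:50-13:15 slot — that's 3.

3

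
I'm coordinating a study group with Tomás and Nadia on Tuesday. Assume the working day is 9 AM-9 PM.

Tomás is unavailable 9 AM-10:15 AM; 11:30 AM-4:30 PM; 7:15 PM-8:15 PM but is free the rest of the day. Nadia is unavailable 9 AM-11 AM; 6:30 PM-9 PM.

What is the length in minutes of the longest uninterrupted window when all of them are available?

Tomás free: 10:15-11:30, 16:30-19:15, 20:15-21:00 (invert busy blocks within the working day).
Nadia free: 11:00-18:30 (invert busy blocks within the working day).
Tomás ∩ Nadia: 11:00-11:30, 16:30-18:30.
The longest is 16:30-18:30 at 120 minutes.

120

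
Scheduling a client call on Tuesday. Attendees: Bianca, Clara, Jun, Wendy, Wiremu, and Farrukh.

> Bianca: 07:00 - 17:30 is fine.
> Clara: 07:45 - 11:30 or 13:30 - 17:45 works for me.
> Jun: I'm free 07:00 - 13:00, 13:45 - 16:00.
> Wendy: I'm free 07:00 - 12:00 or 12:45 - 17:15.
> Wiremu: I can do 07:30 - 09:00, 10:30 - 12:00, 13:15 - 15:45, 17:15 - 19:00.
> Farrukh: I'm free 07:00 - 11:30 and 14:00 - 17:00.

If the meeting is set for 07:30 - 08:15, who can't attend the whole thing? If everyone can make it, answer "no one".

Clara

Bianca: free for 07:30-08:15. Clara: not fully free for 07:30-08:15. Jun: free for 07:30-08:15. Wendy: free for 07:30-08:15. Wiremu: free for 07:30-08:15. Farrukh: free for 07:30-08:15.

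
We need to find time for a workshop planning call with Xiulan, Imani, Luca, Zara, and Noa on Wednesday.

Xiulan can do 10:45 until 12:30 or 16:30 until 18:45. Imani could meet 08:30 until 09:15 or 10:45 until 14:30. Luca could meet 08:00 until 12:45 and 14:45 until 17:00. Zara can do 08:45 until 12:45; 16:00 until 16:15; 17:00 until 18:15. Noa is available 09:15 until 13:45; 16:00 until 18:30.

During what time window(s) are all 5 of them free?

Xiulan ∩ Imani: 10:45-12:30.
Xiulan ∩ Imani ∩ Luca: 10:45-12:30.
Xiulan ∩ Imani ∩ Luca ∩ Zara: 10:45-12:30.
Xiulan ∩ Imani ∩ Luca ∩ Zara ∩ Noa: 10:45-12:30.

10:45-12:30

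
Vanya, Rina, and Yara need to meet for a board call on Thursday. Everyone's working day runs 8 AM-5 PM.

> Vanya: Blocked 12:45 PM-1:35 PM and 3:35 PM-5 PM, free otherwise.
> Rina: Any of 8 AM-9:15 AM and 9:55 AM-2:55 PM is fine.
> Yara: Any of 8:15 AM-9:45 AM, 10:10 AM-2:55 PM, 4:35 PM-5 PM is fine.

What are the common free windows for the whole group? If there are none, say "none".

08:15-09:15, 10:10-12:45, 13:35-14:55

Vanya free: 08:00-12:45, 13:35-15:35 (invert busy blocks within the working day).
Rina free: 08:00-09:15, 09:55-14:55.
Yara free: 08:15-09:45, 10:10-14:55, 16:35-17:00.
Vanya ∩ Rina: 08:00-09:15, 09:55-12:45, 13:35-14:55.
Vanya ∩ Rina ∩ Yara: 08:15-09:15, 10:10-12:45, 13:35-14:55.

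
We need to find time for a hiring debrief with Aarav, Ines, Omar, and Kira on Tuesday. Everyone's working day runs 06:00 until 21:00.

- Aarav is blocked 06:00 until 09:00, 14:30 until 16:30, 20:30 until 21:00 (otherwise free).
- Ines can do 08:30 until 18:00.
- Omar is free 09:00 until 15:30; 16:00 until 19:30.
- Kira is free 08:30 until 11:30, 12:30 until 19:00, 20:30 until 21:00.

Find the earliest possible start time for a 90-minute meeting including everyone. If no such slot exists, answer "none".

09:00

Aarav free: 09:00-14:30, 16:30-20:30 (invert busy blocks within the working day).
Ines free: 08:30-18:00.
Omar free: 09:00-15:30, 16:00-19:30.
Kira free: 08:30-11:30, 12:30-19:00, 20:30-21:00.
Aarav ∩ Ines: 09:00-14:30, 16:30-18:00.
Aarav ∩ Ines ∩ Omar: 09:00-14:30, 16:30-18:00.
Aarav ∩ Ines ∩ Omar ∩ Kira: 09:00-11:30, 12:30-14:30, 16:30-18:00.
Those are the intersection windows.
The first common window of at least 90 minutes is 09:00-11:30, so the earliest start is 09:00.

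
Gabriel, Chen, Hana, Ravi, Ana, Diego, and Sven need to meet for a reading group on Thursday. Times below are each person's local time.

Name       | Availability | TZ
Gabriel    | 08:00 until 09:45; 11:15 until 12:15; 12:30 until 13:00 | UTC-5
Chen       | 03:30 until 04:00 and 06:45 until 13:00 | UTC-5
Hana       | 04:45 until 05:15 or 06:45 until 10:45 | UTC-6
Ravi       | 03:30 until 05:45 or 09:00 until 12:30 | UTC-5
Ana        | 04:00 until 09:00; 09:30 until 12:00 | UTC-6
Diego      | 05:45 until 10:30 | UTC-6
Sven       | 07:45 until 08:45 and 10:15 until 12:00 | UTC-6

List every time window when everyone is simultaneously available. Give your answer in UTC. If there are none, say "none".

Gabriel in UTC: 13:00-14:45, 16:15-17:15, 17:30-18:00 (add 5h to convert from UTC-5).
Chen in UTC: 08:30-09:00, 11:45-18:00 (add 5h to convert from UTC-5).
Hana in UTC: 10:45-11:15, 12:45-16:45 (add 6h to convert from UTC-6).
Ravi in UTC: 08:30-10:45, 14:00-17:30 (add 5h to convert from UTC-5).
Ana in UTC: 10:00-15:00, 15:30-18:00 (add 6h to convert from UTC-6).
Diego in UTC: 11:45-16:30 (add 6h to convert from UTC-6).
Sven in UTC: 13:45-14:45, 16:15-18:00 (add 6h to convert from UTC-6).
Gabriel ∩ Chen: 13:00-14:45, 16:15-17:15, 17:30-18:00.
Gabriel ∩ Chen ∩ Hana: 13:00-14:45, 16:15-16:45.
Gabriel ∩ Chen ∩ Hana ∩ Ravi: 14:00-14:45, 16:15-16:45.
Gabriel ∩ Chen ∩ Hana ∩ Ravi ∩ Ana: 14:00-14:45, 16:15-16:45.
Gabriel ∩ Chen ∩ Hana ∩ Ravi ∩ Ana ∩ Diego: 14:00-14:45, 16:15-16:30.
Gabriel ∩ Chen ∩ Hana ∩ Ravi ∩ Ana ∩ Diego ∩ Sven: 14:00-14:45, 16:15-16:30.
Those are the intersection windows.

14:00-14:45, 16:15-16:30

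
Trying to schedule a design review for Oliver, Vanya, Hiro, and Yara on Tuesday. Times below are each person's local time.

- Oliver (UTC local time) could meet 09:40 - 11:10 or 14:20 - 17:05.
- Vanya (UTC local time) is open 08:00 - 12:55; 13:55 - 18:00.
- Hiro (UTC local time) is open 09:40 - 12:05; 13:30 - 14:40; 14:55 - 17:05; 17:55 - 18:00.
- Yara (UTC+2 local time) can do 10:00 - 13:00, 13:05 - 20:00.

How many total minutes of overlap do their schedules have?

Oliver in UTC: 09:40-11:10, 14:20-17:05.
Vanya in UTC: 08:00-12:55, 13:55-18:00.
Hiro in UTC: 09:40-12:05, 13:30-14:40, 14:55-17:05, 17:55-18:00.
Yara in UTC: 08:00-11:00, 11:05-18:00 (subtract 2h to convert from UTC+2).
Oliver ∩ Vanya: 09:40-11:10, 14:20-17:05.
Oliver ∩ Vanya ∩ Hiro: 09:40-11:10, 14:20-14:40, 14:55-17:05.
Oliver ∩ Vanya ∩ Hiro ∩ Yara: 09:40-11:00, 11:05-11:10, 14:20-14:40, 14:55-17:05.
Summing the common windows: 80 + 5 + 20 + 130 = 235 minutes.

235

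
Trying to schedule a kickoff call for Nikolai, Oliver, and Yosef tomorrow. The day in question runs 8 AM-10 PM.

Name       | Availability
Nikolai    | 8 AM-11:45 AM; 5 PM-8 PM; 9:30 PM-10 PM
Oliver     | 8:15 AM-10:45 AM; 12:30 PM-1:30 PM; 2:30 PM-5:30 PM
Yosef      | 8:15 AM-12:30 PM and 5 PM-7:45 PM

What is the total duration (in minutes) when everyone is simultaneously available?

180

Nikolai ∩ Oliver: 08:15-10:45, 17:00-17:30.
Nikolai ∩ Oliver ∩ Yosef: 08:15-10:45, 17:00-17:30.
Those are the intersection windows.
Summing the common windows: 150 + 30 = 180 minutes.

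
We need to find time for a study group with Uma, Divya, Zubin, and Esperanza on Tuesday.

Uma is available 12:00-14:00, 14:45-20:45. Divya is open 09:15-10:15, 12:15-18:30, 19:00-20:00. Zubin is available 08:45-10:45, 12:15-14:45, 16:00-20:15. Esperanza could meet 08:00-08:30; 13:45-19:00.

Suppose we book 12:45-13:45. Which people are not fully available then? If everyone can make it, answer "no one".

Uma: free for 12:45-13:45. Divya: free for 12:45-13:45. Zubin: free for 12:45-13:45. Esperanza: not fully free for 12:45-13:45.

Esperanza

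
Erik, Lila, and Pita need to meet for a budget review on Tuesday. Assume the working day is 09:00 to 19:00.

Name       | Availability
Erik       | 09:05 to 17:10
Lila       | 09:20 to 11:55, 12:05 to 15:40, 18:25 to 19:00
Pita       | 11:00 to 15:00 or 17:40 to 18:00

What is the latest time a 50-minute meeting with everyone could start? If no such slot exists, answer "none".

14:10

Erik ∩ Lila: 09:20-11:55, 12:05-15:40.
Erik ∩ Lila ∩ Pita: 11:00-11:55, 12:05-15:00.
The last common window of at least 50 minutes is 12:05-15:00; a 50-minute meeting can start as late as 14:10 and still end by 15:00.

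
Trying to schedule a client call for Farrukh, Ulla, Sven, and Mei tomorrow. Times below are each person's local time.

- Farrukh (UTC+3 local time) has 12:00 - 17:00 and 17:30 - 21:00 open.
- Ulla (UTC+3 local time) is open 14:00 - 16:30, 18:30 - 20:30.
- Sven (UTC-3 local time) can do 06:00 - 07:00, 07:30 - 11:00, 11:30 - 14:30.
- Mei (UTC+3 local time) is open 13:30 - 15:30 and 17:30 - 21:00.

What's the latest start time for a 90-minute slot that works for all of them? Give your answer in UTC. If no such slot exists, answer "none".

16:00

Farrukh in UTC: 09:00-14:00, 14:30-18:00 (subtract 3h to convert from UTC+3).
Ulla in UTC: 11:00-13:30, 15:30-17:30 (subtract 3h to convert from UTC+3).
Sven in UTC: 09:00-10:00, 10:30-14:00, 14:30-17:30 (add 3h to convert from UTC-3).
Mei in UTC: 10:30-12:30, 14:30-18:00 (subtract 3h to convert from UTC+3).
Farrukh ∩ Ulla: 11:00-13:30, 15:30-17:30.
Farrukh ∩ Ulla ∩ Sven: 11:00-13:30, 15:30-17:30.
Farrukh ∩ Ulla ∩ Sven ∩ Mei: 11:00-12:30, 15:30-17:30.
The last common window of at least 90 minutes is 15:30-17:30; a 90-minute meeting can start as late as 16:00 and still end by 17:30.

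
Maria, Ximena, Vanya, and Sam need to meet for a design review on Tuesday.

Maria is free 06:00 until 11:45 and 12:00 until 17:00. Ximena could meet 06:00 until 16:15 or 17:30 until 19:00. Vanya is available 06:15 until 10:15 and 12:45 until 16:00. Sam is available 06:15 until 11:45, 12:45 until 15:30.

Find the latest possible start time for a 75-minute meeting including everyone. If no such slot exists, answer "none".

Maria ∩ Ximena: 06:00-11:45, 12:00-16:15.
Maria ∩ Ximena ∩ Vanya: 06:15-10:15, 12:45-16:00.
Maria ∩ Ximena ∩ Vanya ∩ Sam: 06:15-10:15, 12:45-15:30.
The last common window of at least 75 minutes is 12:45-15:30; a 75-minute meeting can start as late as 14:15 and still end by 15:30.

14:15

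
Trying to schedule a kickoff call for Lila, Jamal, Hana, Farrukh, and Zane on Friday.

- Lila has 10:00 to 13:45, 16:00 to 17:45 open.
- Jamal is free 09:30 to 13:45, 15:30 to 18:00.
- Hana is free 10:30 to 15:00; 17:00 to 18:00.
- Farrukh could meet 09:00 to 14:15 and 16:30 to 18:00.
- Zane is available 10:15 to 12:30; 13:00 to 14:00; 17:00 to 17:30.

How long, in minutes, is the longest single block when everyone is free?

120

Lila ∩ Jamal: 10:00-13:45, 16:00-17:45.
Lila ∩ Jamal ∩ Hana: 10:30-13:45, 17:00-17:45.
Lila ∩ Jamal ∩ Hana ∩ Farrukh: 10:30-13:45, 17:00-17:45.
Lila ∩ Jamal ∩ Hana ∩ Farrukh ∩ Zane: 10:30-12:30, 13:00-13:45, 17:00-17:30.
The longest is 10:30-12:30 at 120 minutes.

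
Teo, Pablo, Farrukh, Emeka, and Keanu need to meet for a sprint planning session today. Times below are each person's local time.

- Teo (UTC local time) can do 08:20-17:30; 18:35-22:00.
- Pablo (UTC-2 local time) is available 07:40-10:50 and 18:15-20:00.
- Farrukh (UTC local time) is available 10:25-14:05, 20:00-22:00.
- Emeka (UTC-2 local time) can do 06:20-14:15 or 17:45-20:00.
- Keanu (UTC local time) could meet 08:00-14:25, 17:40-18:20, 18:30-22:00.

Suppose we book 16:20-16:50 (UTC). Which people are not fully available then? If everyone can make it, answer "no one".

Teo in UTC: 08:20-17:30, 18:35-22:00.
Pablo in UTC: 09:40-12:50, 20:15-22:00 (add 2h to convert from UTC-2).
Farrukh in UTC: 10:25-14:05, 20:00-22:00.
Emeka in UTC: 08:20-16:15, 19:45-22:00 (add 2h to convert from UTC-2).
Keanu in UTC: 08:00-14:25, 17:40-18:20, 18:30-22:00.
Teo: free for 16:20-16:50. Pablo: not fully free for 16:20-16:50. Farrukh: not fully free for 16:20-16:50. Emeka: not fully free for 16:20-16:50. Keanu: not fully free for 16:20-16:50.

Emeka, Farrukh, Keanu, Pablo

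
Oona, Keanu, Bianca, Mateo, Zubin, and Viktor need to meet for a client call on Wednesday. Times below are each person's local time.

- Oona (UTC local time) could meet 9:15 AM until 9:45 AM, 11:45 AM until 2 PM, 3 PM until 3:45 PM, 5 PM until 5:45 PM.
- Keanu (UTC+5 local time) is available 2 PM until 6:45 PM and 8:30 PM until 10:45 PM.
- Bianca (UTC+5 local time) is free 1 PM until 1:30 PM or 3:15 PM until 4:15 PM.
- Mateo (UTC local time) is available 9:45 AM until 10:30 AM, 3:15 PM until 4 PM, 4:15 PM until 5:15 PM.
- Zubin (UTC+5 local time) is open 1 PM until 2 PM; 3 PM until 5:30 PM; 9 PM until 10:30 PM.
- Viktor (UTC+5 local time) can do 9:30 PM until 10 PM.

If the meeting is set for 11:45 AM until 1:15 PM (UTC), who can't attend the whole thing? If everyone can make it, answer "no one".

Bianca, Mateo, Viktor, Zubin

Oona in UTC: 09:15-09:45, 11:45-14:00, 15:00-15:45, 17:00-17:45.
Keanu in UTC: 09:00-13:45, 15:30-17:45 (subtract 5h to convert from UTC+5).
Bianca in UTC: 08:00-08:30, 10:15-11:15 (subtract 5h to convert from UTC+5).
Mateo in UTC: 09:45-10:30, 15:15-16:00, 16:15-17:15.
Zubin in UTC: 08:00-09:00, 10:00-12:30, 16:00-17:30 (subtract 5h to convert from UTC+5).
Viktor in UTC: 16:30-17:00 (subtract 5h to convert from UTC+5).
Oona: free for 11:45-13:15. Keanu: free for 11:45-13:15. Bianca: not fully free for 11:45-13:15. Mateo: not fully free for 11:45-13:15. Zubin: not fully free for 11:45-13:15. Viktor: not fully free for 11:45-13:15.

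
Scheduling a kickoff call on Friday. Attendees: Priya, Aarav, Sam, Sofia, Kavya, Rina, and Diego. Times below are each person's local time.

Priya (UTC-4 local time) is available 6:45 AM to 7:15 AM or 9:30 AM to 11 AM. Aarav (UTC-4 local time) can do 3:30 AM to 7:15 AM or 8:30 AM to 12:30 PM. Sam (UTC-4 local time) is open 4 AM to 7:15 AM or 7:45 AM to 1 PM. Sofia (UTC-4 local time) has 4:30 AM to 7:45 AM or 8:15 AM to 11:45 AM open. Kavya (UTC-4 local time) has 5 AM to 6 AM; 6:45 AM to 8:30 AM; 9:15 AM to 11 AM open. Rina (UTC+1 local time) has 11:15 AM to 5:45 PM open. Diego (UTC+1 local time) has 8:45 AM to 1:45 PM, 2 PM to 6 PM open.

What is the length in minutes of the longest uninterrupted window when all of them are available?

Priya in UTC: 10:45-11:15, 13:30-15:00 (add 4h to convert from UTC-4).
Aarav in UTC: 07:30-11:15, 12:30-16:30 (add 4h to convert from UTC-4).
Sam in UTC: 08:00-11:15, 11:45-17:00 (add 4h to convert from UTC-4).
Sofia in UTC: 08:30-11:45, 12:15-15:45 (add 4h to convert from UTC-4).
Kavya in UTC: 09:00-10:00, 10:45-12:30, 13:15-15:00 (add 4h to convert from UTC-4).
Rina in UTC: 10:15-16:45 (subtract 1h to convert from UTC+1).
Diego in UTC: 07:45-12:45, 13:00-17:00 (subtract 1h to convert from UTC+1).
Priya ∩ Aarav: 10:45-11:15, 13:30-15:00.
Priya ∩ Aarav ∩ Sam: 10:45-11:15, 13:30-15:00.
Priya ∩ Aarav ∩ Sam ∩ Sofia: 10:45-11:15, 13:30-15:00.
Priya ∩ Aarav ∩ Sam ∩ Sofia ∩ Kavya: 10:45-11:15, 13:30-15:00.
Priya ∩ Aarav ∩ Sam ∩ Sofia ∩ Kavya ∩ Rina: 10:45-11:15, 13:30-15:00.
Priya ∩ Aarav ∩ Sam ∩ Sofia ∩ Kavya ∩ Rina ∩ Diego: 10:45-11:15, 13:30-15:00.
The longest is 13:30-15:00 at 90 minutes.

90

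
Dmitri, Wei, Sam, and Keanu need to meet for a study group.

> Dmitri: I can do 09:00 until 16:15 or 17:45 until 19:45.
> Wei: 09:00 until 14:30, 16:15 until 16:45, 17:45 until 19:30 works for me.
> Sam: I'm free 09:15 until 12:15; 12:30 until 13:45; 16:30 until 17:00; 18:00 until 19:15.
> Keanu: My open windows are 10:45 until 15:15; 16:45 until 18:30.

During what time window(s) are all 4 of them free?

Dmitri ∩ Wei: 09:00-14:30, 17:45-19:30.
Dmitri ∩ Wei ∩ Sam: 09:15-12:15, 12:30-13:45, 18:00-19:15.
Dmitri ∩ Wei ∩ Sam ∩ Keanu: 10:45-12:15, 12:30-13:45, 18:00-18:30.

10:45-12:15, 12:30-13:45, 18:00-18:30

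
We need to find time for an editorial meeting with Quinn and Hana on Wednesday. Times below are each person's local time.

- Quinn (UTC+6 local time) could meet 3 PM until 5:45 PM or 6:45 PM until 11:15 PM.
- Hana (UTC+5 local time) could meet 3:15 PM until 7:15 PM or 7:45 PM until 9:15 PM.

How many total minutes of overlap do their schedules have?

Quinn in UTC: 09:00-11:45, 12:45-17:15 (subtract 6h to convert from UTC+6).
Hana in UTC: 10:15-14:15, 14:45-16:15 (subtract 5h to convert from UTC+5).
Quinn ∩ Hana: 10:15-11:45, 12:45-14:15, 14:45-16:15.
Summing the common windows: 90 + 90 + 90 = 270 minutes.

270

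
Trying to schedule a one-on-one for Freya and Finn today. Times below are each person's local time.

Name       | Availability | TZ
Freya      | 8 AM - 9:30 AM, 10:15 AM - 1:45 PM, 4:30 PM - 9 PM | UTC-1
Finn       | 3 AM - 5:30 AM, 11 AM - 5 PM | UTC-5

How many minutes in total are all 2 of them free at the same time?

360

Freya in UTC: 09:00-10:30, 11:15-14:45, 17:30-22:00 (add 1h to convert from UTC-1).
Finn in UTC: 08:00-10:30, 16:00-22:00 (add 5h to convert from UTC-5).
Freya ∩ Finn: 09:00-10:30, 17:30-22:00.
Summing the common windows: 90 + 270 = 360 minutes.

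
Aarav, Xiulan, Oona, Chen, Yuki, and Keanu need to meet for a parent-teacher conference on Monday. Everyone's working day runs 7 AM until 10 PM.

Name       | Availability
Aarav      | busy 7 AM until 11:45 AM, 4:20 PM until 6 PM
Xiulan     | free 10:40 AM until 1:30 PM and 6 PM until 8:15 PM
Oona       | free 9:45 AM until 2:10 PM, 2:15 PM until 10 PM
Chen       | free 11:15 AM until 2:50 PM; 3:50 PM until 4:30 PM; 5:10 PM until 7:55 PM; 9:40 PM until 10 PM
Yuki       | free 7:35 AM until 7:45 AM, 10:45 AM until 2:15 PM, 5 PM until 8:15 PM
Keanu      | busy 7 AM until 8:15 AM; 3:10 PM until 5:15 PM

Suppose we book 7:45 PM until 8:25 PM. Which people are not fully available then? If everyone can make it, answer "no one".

Chen, Xiulan, Yuki

Aarav free: 11:45-16:20, 18:00-22:00 (invert busy blocks within the working day).
Xiulan free: 10:40-13:30, 18:00-20:15.
Oona free: 09:45-14:10, 14:15-22:00.
Chen free: 11:15-14:50, 15:50-16:30, 17:10-19:55, 21:40-22:00.
Yuki free: 07:35-07:45, 10:45-14:15, 17:00-20:15.
Keanu free: 08:15-15:10, 17:15-22:00 (invert busy blocks within the working day).
Aarav: free for 19:45-20:25. Xiulan: not fully free for 19:45-20:25. Oona: free for 19:45-20:25. Chen: not fully free for 19:45-20:25. Yuki: not fully free for 19:45-20:25. Keanu: free for 19:45-20:25.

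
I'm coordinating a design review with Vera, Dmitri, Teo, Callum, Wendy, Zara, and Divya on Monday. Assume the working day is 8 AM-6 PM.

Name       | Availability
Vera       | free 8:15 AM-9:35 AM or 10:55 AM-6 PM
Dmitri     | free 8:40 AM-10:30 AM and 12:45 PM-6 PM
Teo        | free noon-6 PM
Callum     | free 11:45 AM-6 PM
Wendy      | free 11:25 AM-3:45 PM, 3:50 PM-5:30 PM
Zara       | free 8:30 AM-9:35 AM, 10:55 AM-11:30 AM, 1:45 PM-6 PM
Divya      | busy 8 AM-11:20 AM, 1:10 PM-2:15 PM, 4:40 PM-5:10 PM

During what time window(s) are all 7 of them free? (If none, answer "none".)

Vera free: 08:15-09:35, 10:55-18:00.
Dmitri free: 08:40-10:30, 12:45-18:00.
Teo free: 12:00-18:00.
Callum free: 11:45-18:00.
Wendy free: 11:25-15:45, 15:50-17:30.
Zara free: 08:30-09:35, 10:55-11:30, 13:45-18:00.
Divya free: 11:20-13:10, 14:15-16:40, 17:10-18:00 (invert busy blocks within the working day).
Vera ∩ Dmitri: 08:40-09:35, 12:45-18:00.
Vera ∩ Dmitri ∩ Teo: 12:45-18:00.
Vera ∩ Dmitri ∩ Teo ∩ Callum: 12:45-18:00.
Vera ∩ Dmitri ∩ Teo ∩ Callum ∩ Wendy: 12:45-15:45, 15:50-17:30.
Vera ∩ Dmitri ∩ Teo ∩ Callum ∩ Wendy ∩ Zara: 13:45-15:45, 15:50-17:30.
Vera ∩ Dmitri ∩ Teo ∩ Callum ∩ Wendy ∩ Zara ∩ Divya: 14:15-15:45, 15:50-16:40, 17:10-17:30.
So the common availability across everyone is 14:15-15:45, 15:50-16:40, 17:10-17:30.

14:15-15:45, 15:50-16:40, 17:10-17:30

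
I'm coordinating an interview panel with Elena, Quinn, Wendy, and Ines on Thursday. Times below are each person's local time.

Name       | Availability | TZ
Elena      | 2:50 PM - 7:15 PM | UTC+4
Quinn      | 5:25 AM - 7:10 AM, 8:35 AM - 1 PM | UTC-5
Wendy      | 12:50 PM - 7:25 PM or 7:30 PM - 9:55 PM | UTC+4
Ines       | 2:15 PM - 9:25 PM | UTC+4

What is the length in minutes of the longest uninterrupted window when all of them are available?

Elena in UTC: 10:50-15:15 (subtract 4h to convert from UTC+4).
Quinn in UTC: 10:25-12:10, 13:35-18:00 (add 5h to convert from UTC-5).
Wendy in UTC: 08:50-15:25, 15:30-17:55 (subtract 4h to convert from UTC+4).
Ines in UTC: 10:15-17:25 (subtract 4h to convert from UTC+4).
Elena ∩ Quinn: 10:50-12:10, 13:35-15:15.
Elena ∩ Quinn ∩ Wendy: 10:50-12:10, 13:35-15:15.
Elena ∩ Quinn ∩ Wendy ∩ Ines: 10:50-12:10, 13:35-15:15.
The longest is 13:35-15:15 at 100 minutes.

100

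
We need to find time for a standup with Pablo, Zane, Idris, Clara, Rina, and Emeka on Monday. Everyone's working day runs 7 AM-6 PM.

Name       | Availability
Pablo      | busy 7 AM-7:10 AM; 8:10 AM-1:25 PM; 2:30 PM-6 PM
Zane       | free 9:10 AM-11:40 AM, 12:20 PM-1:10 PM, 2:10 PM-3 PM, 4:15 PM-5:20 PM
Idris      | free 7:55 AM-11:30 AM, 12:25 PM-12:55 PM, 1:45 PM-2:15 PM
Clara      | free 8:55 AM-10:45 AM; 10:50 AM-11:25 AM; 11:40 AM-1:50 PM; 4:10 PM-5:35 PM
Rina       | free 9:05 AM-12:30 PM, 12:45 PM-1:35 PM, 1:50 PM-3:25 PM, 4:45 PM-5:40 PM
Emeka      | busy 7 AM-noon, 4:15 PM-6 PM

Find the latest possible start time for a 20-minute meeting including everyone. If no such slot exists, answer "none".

none

Pablo free: 07:10-08:10, 13:25-14:30 (invert busy blocks within the working day).
Zane free: 09:10-11:40, 12:20-13:10, 14:10-15:00, 16:15-17:20.
Idris free: 07:55-11:30, 12:25-12:55, 13:45-14:15.
Clara free: 08:55-10:45, 10:50-11:25, 11:40-13:50, 16:10-17:35.
Rina free: 09:05-12:30, 12:45-13:35, 13:50-15:25, 16:45-17:40.
Emeka free: 12:00-16:15 (invert busy blocks within the working day).
Pablo ∩ Zane: 14:10-14:30.
Pablo ∩ Zane ∩ Idris: 14:10-14:15.
Pablo ∩ Zane ∩ Idris ∩ Clara: ∅.
Pablo ∩ Zane ∩ Idris ∩ Clara ∩ Rina: ∅.
Pablo ∩ Zane ∩ Idris ∩ Clara ∩ Rina ∩ Emeka: ∅.
There is no time when everyone is free.
No common window is at least 20 minutes long.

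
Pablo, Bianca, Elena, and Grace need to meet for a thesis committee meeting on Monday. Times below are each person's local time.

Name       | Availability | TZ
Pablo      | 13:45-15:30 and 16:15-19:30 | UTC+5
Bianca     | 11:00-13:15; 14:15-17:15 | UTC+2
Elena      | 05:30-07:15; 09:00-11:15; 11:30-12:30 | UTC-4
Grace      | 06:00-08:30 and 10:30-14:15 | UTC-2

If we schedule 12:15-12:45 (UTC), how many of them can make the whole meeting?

Pablo in UTC: 08:45-10:30, 11:15-14:30 (subtract 5h to convert from UTC+5).
Bianca in UTC: 09:00-11:15, 12:15-15:15 (subtract 2h to convert from UTC+2).
Elena in UTC: 09:30-11:15, 13:00-15:15, 15:30-16:30 (add 4h to convert from UTC-4).
Grace in UTC: 08:00-10:30, 12:30-16:15 (add 2h to convert from UTC-2).
Pablo and Bianca can make the full 12:15-12:45 slot — that's 2.

2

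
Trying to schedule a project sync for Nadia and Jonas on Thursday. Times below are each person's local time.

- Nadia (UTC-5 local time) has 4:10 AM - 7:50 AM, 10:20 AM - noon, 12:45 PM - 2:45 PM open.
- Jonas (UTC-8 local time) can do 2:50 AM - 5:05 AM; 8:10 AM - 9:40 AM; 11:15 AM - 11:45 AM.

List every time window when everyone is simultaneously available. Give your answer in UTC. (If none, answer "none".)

Nadia in UTC: 09:10-12:50, 15:20-17:00, 17:45-19:45 (add 5h to convert from UTC-5).
Jonas in UTC: 10:50-13:05, 16:10-17:40, 19:15-19:45 (add 8h to convert from UTC-8).
Nadia ∩ Jonas: 10:50-12:50, 16:10-17:00, 19:15-19:45.

10:50-12:50, 16:10-17:00, 19:15-19:45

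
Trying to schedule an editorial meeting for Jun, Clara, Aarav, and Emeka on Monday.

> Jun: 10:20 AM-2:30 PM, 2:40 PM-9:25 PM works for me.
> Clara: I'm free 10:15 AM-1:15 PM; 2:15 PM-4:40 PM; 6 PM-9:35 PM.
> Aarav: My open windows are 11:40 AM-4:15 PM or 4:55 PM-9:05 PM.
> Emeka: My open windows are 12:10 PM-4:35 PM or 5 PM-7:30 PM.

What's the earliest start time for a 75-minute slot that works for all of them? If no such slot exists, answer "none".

14:40

Jun ∩ Clara: 10:20-13:15, 14:15-14:30, 14:40-16:40, 18:00-21:25.
Jun ∩ Clara ∩ Aarav: 11:40-13:15, 14:15-14:30, 14:40-16:15, 18:00-21:05.
Jun ∩ Clara ∩ Aarav ∩ Emeka: 12:10-13:15, 14:15-14:30, 14:40-16:15, 18:00-19:30.
The first common window of at least 75 minutes is 14:40-16:15, so the earliest start is 14:40.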